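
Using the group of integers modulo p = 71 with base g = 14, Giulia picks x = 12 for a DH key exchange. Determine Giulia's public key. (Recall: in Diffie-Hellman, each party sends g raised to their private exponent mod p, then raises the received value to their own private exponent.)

54

Public value = 14^12 mod 71.
14^1 ≡ 14 (mod 71)
14^2 = (14^1)^2 ≡ 14^2 = 196 ≡ 54 (mod 71)
14^4 = (14^2)^2 ≡ 54^2 = 2916 ≡ 5 (mod 71)
14^8 = (14^4)^2 ≡ 5^2 = 25 ≡ 25 (mod 71)
14^12 = 14^8 · 14^4 ≡ 25 · 5 ≡ 54 (mod 71).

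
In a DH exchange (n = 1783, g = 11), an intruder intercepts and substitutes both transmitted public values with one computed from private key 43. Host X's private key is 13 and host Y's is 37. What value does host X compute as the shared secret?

1234

Host X receives an intruder's public value M = 11^43 mod 1783 instead of the honest one.
11^1 ≡ 11 (mod 1783)
11^2 = (11^1)^2 ≡ 11^2 = 121 ≡ 121 (mod 1783)
11^4 = (11^2)^2 ≡ 121^2 = 14641 ≡ 377 (mod 1783)
11^8 = (11^4)^2 ≡ 377^2 = 142129 ≡ 1272 (mod 1783)
11^16 = (11^8)^2 ≡ 1272^2 = 1617984 ≡ 803 (mod 1783)
11^32 = (11^16)^2 ≡ 803^2 = 644809 ≡ 1146 (mod 1783)
11^43 = 11^32 · 11^8 · 11^2 · 11^1 ≡ 1146 · 1272 · 121 · 11 ≡ 430 (mod 1783).
So M = 430. Host X computes K = M^13 mod 1783.
430^1 ≡ 430 (mod 1783)
430^2 = (430^1)^2 ≡ 430^2 = 184900 ≡ 1251 (mod 1783)
430^4 = (430^2)^2 ≡ 1251^2 = 1565001 ≡ 1310 (mod 1783)
430^8 = (430^4)^2 ≡ 1310^2 = 1716100 ≡ 854 (mod 1783)
430^13 = 430^8 · 430^4 · 430^1 ≡ 854 · 1310 · 430 ≡ 1234 (mod 1783).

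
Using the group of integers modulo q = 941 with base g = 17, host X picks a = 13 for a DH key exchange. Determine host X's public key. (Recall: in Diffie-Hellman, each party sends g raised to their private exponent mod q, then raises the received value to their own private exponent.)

700

Public value = 17^13 mod 941.
17^1 ≡ 17 (mod 941)
17^2 = (17^1)^2 ≡ 17^2 = 289 ≡ 289 (mod 941)
17^4 = (17^2)^2 ≡ 289^2 = 83521 ≡ 713 (mod 941)
17^8 = (17^4)^2 ≡ 713^2 = 508369 ≡ 229 (mod 941)
17^13 = 17^8 · 17^4 · 17^1 ≡ 229 · 713 · 17 ≡ 700 (mod 941).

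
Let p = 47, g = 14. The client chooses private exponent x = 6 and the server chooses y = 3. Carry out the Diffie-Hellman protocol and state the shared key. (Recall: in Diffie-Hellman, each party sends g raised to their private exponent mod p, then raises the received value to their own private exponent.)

16

The client sends A = g^x mod p = 14^6 mod 47.
14^1 ≡ 14 (mod 47)
14^2 = (14^1)^2 ≡ 14^2 = 196 ≡ 8 (mod 47)
14^4 = (14^2)^2 ≡ 8^2 = 64 ≡ 17 (mod 47)
14^6 = 14^4 · 14^2 ≡ 17 · 8 ≡ 42 (mod 47).
So A = 42. The server then computes K = A^y mod p = 42^3 mod 47.
42^1 ≡ 42 (mod 47)
42^2 = (42^1)^2 ≡ 42^2 = 1764 ≡ 25 (mod 47)
42^3 = 42^2 · 42^1 ≡ 25 · 42 ≡ 16 (mod 47).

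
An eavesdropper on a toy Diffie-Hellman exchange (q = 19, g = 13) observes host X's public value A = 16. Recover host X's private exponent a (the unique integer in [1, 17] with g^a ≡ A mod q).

Try successive powers of 13 modulo 19:
13^1 ≡ 13
13^2 ≡ 17
13^3 ≡ 12
13^4 ≡ 4
13^5 ≡ 14
13^6 ≡ 11
13^7 ≡ 10
13^8 ≡ 16
Found: a = 8.

8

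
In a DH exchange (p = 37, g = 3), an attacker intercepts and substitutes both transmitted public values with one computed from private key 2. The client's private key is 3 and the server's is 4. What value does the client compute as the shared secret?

26

The client receives an attacker's public value M = 3^2 mod 37 instead of the honest one.
3^1 ≡ 3 (mod 37)
3^2 = (3^1)^2 ≡ 3^2 = 9 ≡ 9 (mod 37)
So M = 9. The client computes K = M^3 mod 37.
9^1 ≡ 9 (mod 37)
9^2 = (9^1)^2 ≡ 9^2 = 81 ≡ 7 (mod 37)
9^3 = 9^2 · 9^1 ≡ 7 · 9 ≡ 26 (mod 37).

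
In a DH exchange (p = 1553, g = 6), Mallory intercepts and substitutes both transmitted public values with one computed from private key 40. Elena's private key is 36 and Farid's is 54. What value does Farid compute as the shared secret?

398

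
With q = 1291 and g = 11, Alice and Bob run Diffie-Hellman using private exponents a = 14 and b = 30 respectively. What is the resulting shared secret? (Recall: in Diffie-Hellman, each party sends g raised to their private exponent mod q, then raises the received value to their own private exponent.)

914

Bob sends B = g^b mod q = 11^30 mod 1291.
11^1 ≡ 11 (mod 1291)
11^2 = (11^1)^2 ≡ 11^2 = 121 ≡ 121 (mod 1291)
11^4 = (11^2)^2 ≡ 121^2 = 14641 ≡ 440 (mod 1291)
11^8 = (11^4)^2 ≡ 440^2 = 193600 ≡ 1241 (mod 1291)
11^16 = (11^8)^2 ≡ 1241^2 = 1540081 ≡ 1209 (mod 1291)
11^30 = 11^16 · 11^8 · 11^4 · 11^2 ≡ 1209 · 1241 · 440 · 121 ≡ 429 (mod 1291).
So B = 429. Alice then computes K = B^a mod q = 429^14 mod 1291.
429^1 ≡ 429 (mod 1291)
429^2 = (429^1)^2 ≡ 429^2 = 184041 ≡ 719 (mod 1291)
429^4 = (429^2)^2 ≡ 719^2 = 516961 ≡ 561 (mod 1291)
429^8 = (429^4)^2 ≡ 561^2 = 314721 ≡ 1008 (mod 1291)
429^14 = 429^8 · 429^4 · 429^2 ≡ 1008 · 561 · 719 ≡ 914 (mod 1291).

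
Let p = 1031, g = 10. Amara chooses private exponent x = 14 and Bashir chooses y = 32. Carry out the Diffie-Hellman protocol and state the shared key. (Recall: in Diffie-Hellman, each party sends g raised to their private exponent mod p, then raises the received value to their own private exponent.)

Bashir sends B = g^y mod p = 10^32 mod 1031.
10^1 ≡ 10 (mod 1031)
10^2 = (10^1)^2 ≡ 10^2 = 100 ≡ 100 (mod 1031)
10^4 = (10^2)^2 ≡ 100^2 = 10000 ≡ 721 (mod 1031)
10^8 = (10^4)^2 ≡ 721^2 = 519841 ≡ 217 (mod 1031)
10^16 = (10^8)^2 ≡ 217^2 = 47089 ≡ 694 (mod 1031)
10^32 = (10^16)^2 ≡ 694^2 = 481636 ≡ 159 (mod 1031)
So B = 159. Amara then computes K = B^x mod p = 159^14 mod 1031.
159^1 ≡ 159 (mod 1031)
159^2 = (159^1)^2 ≡ 159^2 = 25281 ≡ 537 (mod 1031)
159^4 = (159^2)^2 ≡ 537^2 = 288369 ≡ 720 (mod 1031)
159^8 = (159^4)^2 ≡ 720^2 = 518400 ≡ 838 (mod 1031)
159^14 = 159^8 · 159^4 · 159^2 ≡ 838 · 720 · 537 ≡ 198 (mod 1031).

198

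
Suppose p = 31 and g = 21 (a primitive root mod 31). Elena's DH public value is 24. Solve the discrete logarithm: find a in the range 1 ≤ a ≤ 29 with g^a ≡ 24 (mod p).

17

Try successive powers of 21 modulo 31:
21^1 ≡ 21
21^2 ≡ 7
21^3 ≡ 23
21^4 ≡ 18
21^5 ≡ 6
21^6 ≡ 2
21^7 ≡ 11
21^8 ≡ 14
21^9 ≡ 15
21^10 ≡ 5
21^11 ≡ 12
21^12 ≡ 4
21^13 ≡ 22
21^14 ≡ 28
21^15 ≡ 30
21^16 ≡ 10
21^17 ≡ 24
Found: a = 17.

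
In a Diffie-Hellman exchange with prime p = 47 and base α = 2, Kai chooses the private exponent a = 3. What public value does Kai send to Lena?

Public value = 2^3 (mod 47).
2^1 ≡ 2 (mod 47)
2^2 = (2^1)^2 ≡ 2^2 = 4 ≡ 4 (mod 47)
2^3 = 2^2 · 2^1 ≡ 4 · 2 ≡ 8 (mod 47).

8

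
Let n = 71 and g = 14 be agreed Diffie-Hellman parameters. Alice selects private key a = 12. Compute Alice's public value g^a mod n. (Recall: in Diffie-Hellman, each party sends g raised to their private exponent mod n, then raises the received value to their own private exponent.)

54

Public value = 14^12 mod 71.
14^1 ≡ 14 (mod 71)
14^2 = (14^1)^2 ≡ 14^2 = 196 ≡ 54 (mod 71)
14^4 = (14^2)^2 ≡ 54^2 = 2916 ≡ 5 (mod 71)
14^8 = (14^4)^2 ≡ 5^2 = 25 ≡ 25 (mod 71)
14^12 = 14^8 · 14^4 ≡ 25 · 5 ≡ 54 (mod 71).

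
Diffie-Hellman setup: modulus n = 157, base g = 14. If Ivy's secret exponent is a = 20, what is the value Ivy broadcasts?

93

Public value = 14^20 mod 157.
14^1 ≡ 14 (mod 157)
14^2 = (14^1)^2 ≡ 14^2 = 196 ≡ 39 (mod 157)
14^4 = (14^2)^2 ≡ 39^2 = 1521 ≡ 108 (mod 157)
14^8 = (14^4)^2 ≡ 108^2 = 11664 ≡ 46 (mod 157)
14^16 = (14^8)^2 ≡ 46^2 = 2116 ≡ 75 (mod 157)
14^20 = 14^16 · 14^4 ≡ 75 · 108 ≡ 93 (mod 157).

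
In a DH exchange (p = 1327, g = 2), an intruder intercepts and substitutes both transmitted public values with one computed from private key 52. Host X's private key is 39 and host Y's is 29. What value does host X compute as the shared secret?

Host X receives an intruder's public value M = 2^52 mod 1327 instead of the honest one.
2^1 ≡ 2 (mod 1327)
2^2 = (2^1)^2 ≡ 2^2 = 4 ≡ 4 (mod 1327)
2^4 = (2^2)^2 ≡ 4^2 = 16 ≡ 16 (mod 1327)
2^8 = (2^4)^2 ≡ 16^2 = 256 ≡ 256 (mod 1327)
2^16 = (2^8)^2 ≡ 256^2 = 65536 ≡ 513 (mod 1327)
2^32 = (2^16)^2 ≡ 513^2 = 263169 ≡ 423 (mod 1327)
2^52 = 2^32 · 2^16 · 2^4 ≡ 423 · 513 · 16 ≡ 552 (mod 1327).
So M = 552. Host X computes K = M^39 mod 1327.
552^1 ≡ 552 (mod 1327)
552^2 = (552^1)^2 ≡ 552^2 = 304704 ≡ 821 (mod 1327)
552^4 = (552^2)^2 ≡ 821^2 = 674041 ≡ 1252 (mod 1327)
552^8 = (552^4)^2 ≡ 1252^2 = 1567504 ≡ 317 (mod 1327)
552^16 = (552^8)^2 ≡ 317^2 = 100489 ≡ 964 (mod 1327)
552^32 = (552^16)^2 ≡ 964^2 = 929296 ≡ 396 (mod 1327)
552^39 = 552^32 · 552^4 · 552^2 · 552^1 ≡ 396 · 1252 · 821 · 552 ≡ 1064 (mod 1327).

1064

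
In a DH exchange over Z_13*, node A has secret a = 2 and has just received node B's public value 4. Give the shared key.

Shared key K = 4^2 mod 13.
4^1 ≡ 4 (mod 13)
4^2 = (4^1)^2 ≡ 4^2 = 16 ≡ 3 (mod 13)

3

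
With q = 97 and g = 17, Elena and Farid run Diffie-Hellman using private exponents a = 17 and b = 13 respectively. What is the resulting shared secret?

Farid sends B = g^b mod q = 17^13 mod 97.
17^1 ≡ 17 (mod 97)
17^2 = (17^1)^2 ≡ 17^2 = 289 ≡ 95 (mod 97)
17^4 = (17^2)^2 ≡ 95^2 = 9025 ≡ 4 (mod 97)
17^8 = (17^4)^2 ≡ 4^2 = 16 ≡ 16 (mod 97)
17^13 = 17^8 · 17^4 · 17^1 ≡ 16 · 4 · 17 ≡ 21 (mod 97).
So B = 21. Elena then computes K = B^a mod q = 21^17 mod 97.
21^1 ≡ 21 (mod 97)
21^2 = (21^1)^2 ≡ 21^2 = 441 ≡ 53 (mod 97)
21^4 = (21^2)^2 ≡ 53^2 = 2809 ≡ 93 (mod 97)
21^8 = (21^4)^2 ≡ 93^2 = 8649 ≡ 16 (mod 97)
21^16 = (21^8)^2 ≡ 16^2 = 256 ≡ 62 (mod 97)
21^17 = 21^16 · 21^1 ≡ 62 · 21 ≡ 41 (mod 97).

41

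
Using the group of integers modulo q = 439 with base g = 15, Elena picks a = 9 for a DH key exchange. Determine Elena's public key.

Public value = 15^9 (mod 439).
15^1 ≡ 15 (mod 439)
15^2 = (15^1)^2 ≡ 15^2 = 225 ≡ 225 (mod 439)
15^4 = (15^2)^2 ≡ 225^2 = 50625 ≡ 140 (mod 439)
15^8 = (15^4)^2 ≡ 140^2 = 19600 ≡ 284 (mod 439)
15^9 = 15^8 · 15^1 ≡ 284 · 15 ≡ 309 (mod 439).

309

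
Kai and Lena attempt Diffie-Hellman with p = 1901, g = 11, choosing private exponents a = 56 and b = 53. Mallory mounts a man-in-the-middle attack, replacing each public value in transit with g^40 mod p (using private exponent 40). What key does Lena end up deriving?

Lena receives Mallory's public value M = 11^40 mod 1901 instead of the honest one.
11^1 ≡ 11 (mod 1901)
11^2 = (11^1)^2 ≡ 11^2 = 121 ≡ 121 (mod 1901)
11^4 = (11^2)^2 ≡ 121^2 = 14641 ≡ 1334 (mod 1901)
11^8 = (11^4)^2 ≡ 1334^2 = 1779556 ≡ 220 (mod 1901)
11^16 = (11^8)^2 ≡ 220^2 = 48400 ≡ 875 (mod 1901)
11^32 = (11^16)^2 ≡ 875^2 = 765625 ≡ 1423 (mod 1901)
11^40 = 11^32 · 11^8 ≡ 1423 · 220 ≡ 1296 (mod 1901).
So M = 1296. Lena computes K = M^53 mod 1901.
1296^1 ≡ 1296 (mod 1901)
1296^2 = (1296^1)^2 ≡ 1296^2 = 1679616 ≡ 1033 (mod 1901)
1296^4 = (1296^2)^2 ≡ 1033^2 = 1067089 ≡ 628 (mod 1901)
1296^8 = (1296^4)^2 ≡ 628^2 = 394384 ≡ 877 (mod 1901)
1296^16 = (1296^8)^2 ≡ 877^2 = 769129 ≡ 1125 (mod 1901)
1296^32 = (1296^16)^2 ≡ 1125^2 = 1265625 ≡ 1460 (mod 1901)
1296^53 = 1296^32 · 1296^16 · 1296^4 · 1296^1 ≡ 1460 · 1125 · 628 · 1296 ≡ 1756 (mod 1901).

1756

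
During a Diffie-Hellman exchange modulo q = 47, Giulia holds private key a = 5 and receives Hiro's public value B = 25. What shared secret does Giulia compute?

12

Shared key K = 25^5 mod 47.
25^1 ≡ 25 (mod 47)
25^2 = (25^1)^2 ≡ 25^2 = 625 ≡ 14 (mod 47)
25^4 = (25^2)^2 ≡ 14^2 = 196 ≡ 8 (mod 47)
25^5 = 25^4 · 25^1 ≡ 8 · 25 ≡ 12 (mod 47).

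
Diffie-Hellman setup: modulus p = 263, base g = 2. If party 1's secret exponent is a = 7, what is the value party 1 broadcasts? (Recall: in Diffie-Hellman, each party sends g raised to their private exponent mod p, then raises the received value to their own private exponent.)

Public value = 2^7 mod 263.
2^1 ≡ 2 (mod 263)
2^2 = (2^1)^2 ≡ 2^2 = 4 ≡ 4 (mod 263)
2^4 = (2^2)^2 ≡ 4^2 = 16 ≡ 16 (mod 263)
2^7 = 2^4 · 2^2 · 2^1 ≡ 16 · 4 · 2 ≡ 128 (mod 263).

128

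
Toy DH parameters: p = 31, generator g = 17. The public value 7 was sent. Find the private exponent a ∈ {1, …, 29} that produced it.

Try successive powers of 17 modulo 31:
17^1 ≡ 17
17^2 ≡ 10
17^3 ≡ 15
17^4 ≡ 7
Found: a = 4.

4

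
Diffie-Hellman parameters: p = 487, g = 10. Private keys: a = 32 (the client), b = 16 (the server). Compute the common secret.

142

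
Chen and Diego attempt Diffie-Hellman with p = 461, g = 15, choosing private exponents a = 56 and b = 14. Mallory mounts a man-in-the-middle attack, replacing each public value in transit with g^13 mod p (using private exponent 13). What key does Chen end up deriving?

Chen receives Mallory's public value M = 15^13 mod 461 instead of the honest one.
15^1 ≡ 15 (mod 461)
15^2 = (15^1)^2 ≡ 15^2 = 225 ≡ 225 (mod 461)
15^4 = (15^2)^2 ≡ 225^2 = 50625 ≡ 376 (mod 461)
15^8 = (15^4)^2 ≡ 376^2 = 141376 ≡ 310 (mod 461)
15^13 = 15^8 · 15^4 · 15^1 ≡ 310 · 376 · 15 ≡ 288 (mod 461).
So M = 288. Chen computes K = M^56 mod 461.
288^1 ≡ 288 (mod 461)
288^2 = (288^1)^2 ≡ 288^2 = 82944 ≡ 425 (mod 461)
288^4 = (288^2)^2 ≡ 425^2 = 180625 ≡ 374 (mod 461)
288^8 = (288^4)^2 ≡ 374^2 = 139876 ≡ 193 (mod 461)
288^16 = (288^8)^2 ≡ 193^2 = 37249 ≡ 369 (mod 461)
288^32 = (288^16)^2 ≡ 369^2 = 136161 ≡ 166 (mod 461)
288^56 = 288^32 · 288^16 · 288^8 ≡ 166 · 369 · 193 ≡ 138 (mod 461).

138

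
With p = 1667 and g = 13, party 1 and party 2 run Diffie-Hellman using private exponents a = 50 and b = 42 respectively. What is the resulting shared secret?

287

Party 1 sends A = g^a mod p = 13^50 mod 1667.
13^1 ≡ 13 (mod 1667)
13^2 = (13^1)^2 ≡ 13^2 = 169 ≡ 169 (mod 1667)
13^4 = (13^2)^2 ≡ 169^2 = 28561 ≡ 222 (mod 1667)
13^8 = (13^4)^2 ≡ 222^2 = 49284 ≡ 941 (mod 1667)
13^16 = (13^8)^2 ≡ 941^2 = 885481 ≡ 304 (mod 1667)
13^32 = (13^16)^2 ≡ 304^2 = 92416 ≡ 731 (mod 1667)
13^50 = 13^32 · 13^16 · 13^2 ≡ 731 · 304 · 169 ≡ 13 (mod 1667).
So A = 13. Party 2 then computes K = A^b mod p = 13^42 mod 1667.
13^1 ≡ 13 (mod 1667)
13^2 = (13^1)^2 ≡ 13^2 = 169 ≡ 169 (mod 1667)
13^4 = (13^2)^2 ≡ 169^2 = 28561 ≡ 222 (mod 1667)
13^8 = (13^4)^2 ≡ 222^2 = 49284 ≡ 941 (mod 1667)
13^16 = (13^8)^2 ≡ 941^2 = 885481 ≡ 304 (mod 1667)
13^32 = (13^16)^2 ≡ 304^2 = 92416 ≡ 731 (mod 1667)
13^42 = 13^32 · 13^8 · 13^2 ≡ 731 · 941 · 169 ≡ 287 (mod 1667).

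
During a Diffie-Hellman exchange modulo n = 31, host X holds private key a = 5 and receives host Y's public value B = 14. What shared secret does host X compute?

5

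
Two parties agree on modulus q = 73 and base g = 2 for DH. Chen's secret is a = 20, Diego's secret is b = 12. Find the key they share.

64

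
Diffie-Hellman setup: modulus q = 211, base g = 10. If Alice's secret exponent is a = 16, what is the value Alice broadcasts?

201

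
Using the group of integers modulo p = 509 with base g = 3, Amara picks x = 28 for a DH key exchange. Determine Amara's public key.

Public value = 3^28 mod 509.
3^1 ≡ 3 (mod 509)
3^2 = (3^1)^2 ≡ 3^2 = 9 ≡ 9 (mod 509)
3^4 = (3^2)^2 ≡ 9^2 = 81 ≡ 81 (mod 509)
3^8 = (3^4)^2 ≡ 81^2 = 6561 ≡ 453 (mod 509)
3^16 = (3^8)^2 ≡ 453^2 = 205209 ≡ 82 (mod 509)
3^28 = 3^16 · 3^8 · 3^4 ≡ 82 · 453 · 81 ≡ 127 (mod 509).

127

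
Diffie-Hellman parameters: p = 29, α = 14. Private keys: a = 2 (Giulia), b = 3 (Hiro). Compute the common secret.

5

Giulia sends A = α^a mod p = 14^2 mod 29.
14^1 ≡ 14 (mod 29)
14^2 = (14^1)^2 ≡ 14^2 = 196 ≡ 22 (mod 29)
So A = 22. Hiro then computes K = A^b mod p = 22^3 mod 29.
22^1 ≡ 22 (mod 29)
22^2 = (22^1)^2 ≡ 22^2 = 484 ≡ 20 (mod 29)
22^3 = 22^2 · 22^1 ≡ 20 · 22 ≡ 5 (mod 29).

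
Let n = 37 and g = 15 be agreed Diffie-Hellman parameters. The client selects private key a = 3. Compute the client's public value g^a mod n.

8

Public value = 15^3 mod 37.
15^1 ≡ 15 (mod 37)
15^2 = (15^1)^2 ≡ 15^2 = 225 ≡ 3 (mod 37)
15^3 = 15^2 · 15^1 ≡ 3 · 15 ≡ 8 (mod 37).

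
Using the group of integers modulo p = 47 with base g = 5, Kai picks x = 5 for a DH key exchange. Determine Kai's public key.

23

Public value = 5^5 mod 47.
5^1 ≡ 5 (mod 47)
5^2 = (5^1)^2 ≡ 5^2 = 25 ≡ 25 (mod 47)
5^4 = (5^2)^2 ≡ 25^2 = 625 ≡ 14 (mod 47)
5^5 = 5^4 · 5^1 ≡ 14 · 5 ≡ 23 (mod 47).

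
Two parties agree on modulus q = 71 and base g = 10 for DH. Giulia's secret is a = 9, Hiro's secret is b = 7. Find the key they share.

57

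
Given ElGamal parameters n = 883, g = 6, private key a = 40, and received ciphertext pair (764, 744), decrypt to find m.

Shared mask s = c₁^a mod n = 764^40 mod 883.
764^1 ≡ 764 (mod 883)
764^2 = (764^1)^2 ≡ 764^2 = 583696 ≡ 33 (mod 883)
764^4 = (764^2)^2 ≡ 33^2 = 1089 ≡ 206 (mod 883)
764^8 = (764^4)^2 ≡ 206^2 = 42436 ≡ 52 (mod 883)
764^16 = (764^8)^2 ≡ 52^2 = 2704 ≡ 55 (mod 883)
764^32 = (764^16)^2 ≡ 55^2 = 3025 ≡ 376 (mod 883)
764^40 = 764^32 · 764^8 ≡ 376 · 52 ≡ 126 (mod 883).
So s = 126; s⁻¹ ≡ 876 (mod 883).
m = c₂ · s⁻¹ mod 883 = 744 · 876 mod 883 = 90.

90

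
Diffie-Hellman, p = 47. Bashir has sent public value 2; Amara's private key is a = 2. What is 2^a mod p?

4

Shared key K = 2^2 mod 47.
2^1 ≡ 2 (mod 47)
2^2 = (2^1)^2 ≡ 2^2 = 4 ≡ 4 (mod 47)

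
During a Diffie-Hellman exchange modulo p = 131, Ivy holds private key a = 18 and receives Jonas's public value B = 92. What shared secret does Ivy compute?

Shared key K = 92^18 mod 131.
92^1 ≡ 92 (mod 131)
92^2 = (92^1)^2 ≡ 92^2 = 8464 ≡ 80 (mod 131)
92^4 = (92^2)^2 ≡ 80^2 = 6400 ≡ 112 (mod 131)
92^8 = (92^4)^2 ≡ 112^2 = 12544 ≡ 99 (mod 131)
92^16 = (92^8)^2 ≡ 99^2 = 9801 ≡ 107 (mod 131)
92^18 = 92^16 · 92^2 ≡ 107 · 80 ≡ 45 (mod 131).

45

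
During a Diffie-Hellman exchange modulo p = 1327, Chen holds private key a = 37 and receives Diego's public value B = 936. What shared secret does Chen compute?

Shared key K = 936^37 mod 1327.
936^1 ≡ 936 (mod 1327)
936^2 = (936^1)^2 ≡ 936^2 = 876096 ≡ 276 (mod 1327)
936^4 = (936^2)^2 ≡ 276^2 = 76176 ≡ 537 (mod 1327)
936^8 = (936^4)^2 ≡ 537^2 = 288369 ≡ 410 (mod 1327)
936^16 = (936^8)^2 ≡ 410^2 = 168100 ≡ 898 (mod 1327)
936^32 = (936^16)^2 ≡ 898^2 = 806404 ≡ 915 (mod 1327)
936^37 = 936^32 · 936^4 · 936^1 ≡ 915 · 537 · 936 ≡ 601 (mod 1327).

601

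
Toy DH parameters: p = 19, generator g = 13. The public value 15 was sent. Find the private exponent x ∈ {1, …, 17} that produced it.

13

Try successive powers of 13 modulo 19:
13^1 ≡ 13
13^2 ≡ 17
13^3 ≡ 12
13^4 ≡ 4
13^5 ≡ 14
13^6 ≡ 11
13^7 ≡ 10
13^8 ≡ 16
13^9 ≡ 18
13^10 ≡ 6
13^11 ≡ 2
13^12 ≡ 7
13^13 ≡ 15
Found: x = 13.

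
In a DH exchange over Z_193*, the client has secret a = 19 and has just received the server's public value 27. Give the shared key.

190

Shared key K = 27^19 mod 193.
27^1 ≡ 27 (mod 193)
27^2 = (27^1)^2 ≡ 27^2 = 729 ≡ 150 (mod 193)
27^4 = (27^2)^2 ≡ 150^2 = 22500 ≡ 112 (mod 193)
27^8 = (27^4)^2 ≡ 112^2 = 12544 ≡ 192 (mod 193)
27^16 = (27^8)^2 ≡ 192^2 = 36864 ≡ 1 (mod 193)
27^19 = 27^16 · 27^2 · 27^1 ≡ 1 · 150 · 27 ≡ 190 (mod 193).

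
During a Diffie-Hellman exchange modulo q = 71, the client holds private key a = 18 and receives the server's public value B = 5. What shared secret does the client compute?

Shared key K = 5^18 mod 71.
5^1 ≡ 5 (mod 71)
5^2 = (5^1)^2 ≡ 5^2 = 25 ≡ 25 (mod 71)
5^4 = (5^2)^2 ≡ 25^2 = 625 ≡ 57 (mod 71)
5^8 = (5^4)^2 ≡ 57^2 = 3249 ≡ 54 (mod 71)
5^16 = (5^8)^2 ≡ 54^2 = 2916 ≡ 5 (mod 71)
5^18 = 5^16 · 5^2 ≡ 5 · 25 ≡ 54 (mod 71).

54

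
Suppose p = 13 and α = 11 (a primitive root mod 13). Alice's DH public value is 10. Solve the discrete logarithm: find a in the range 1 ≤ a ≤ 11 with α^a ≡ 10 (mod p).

10

Try successive powers of 11 modulo 13:
11^1 ≡ 11
11^2 ≡ 4
11^3 ≡ 5
11^4 ≡ 3
11^5 ≡ 7
11^6 ≡ 12
11^7 ≡ 2
11^8 ≡ 9
11^9 ≡ 8
11^10 ≡ 10
Found: a = 10.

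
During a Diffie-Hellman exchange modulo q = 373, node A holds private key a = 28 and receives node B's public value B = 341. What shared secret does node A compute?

270

Shared key K = 341^28 mod 373.
341^1 ≡ 341 (mod 373)
341^2 = (341^1)^2 ≡ 341^2 = 116281 ≡ 278 (mod 373)
341^4 = (341^2)^2 ≡ 278^2 = 77284 ≡ 73 (mod 373)
341^8 = (341^4)^2 ≡ 73^2 = 5329 ≡ 107 (mod 373)
341^16 = (341^8)^2 ≡ 107^2 = 11449 ≡ 259 (mod 373)
341^28 = 341^16 · 341^8 · 341^4 ≡ 259 · 107 · 73 ≡ 270 (mod 373).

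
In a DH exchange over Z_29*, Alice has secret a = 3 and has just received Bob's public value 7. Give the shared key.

24

Shared key K = 7^3 mod 29.
7^1 ≡ 7 (mod 29)
7^2 = (7^1)^2 ≡ 7^2 = 49 ≡ 20 (mod 29)
7^3 = 7^2 · 7^1 ≡ 20 · 7 ≡ 24 (mod 29).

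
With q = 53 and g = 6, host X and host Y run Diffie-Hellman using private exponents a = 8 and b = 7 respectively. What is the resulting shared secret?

24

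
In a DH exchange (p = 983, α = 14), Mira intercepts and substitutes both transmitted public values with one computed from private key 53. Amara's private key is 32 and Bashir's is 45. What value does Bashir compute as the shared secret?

Bashir receives Mira's public value M = 14^53 mod 983 instead of the honest one.
14^1 ≡ 14 (mod 983)
14^2 = (14^1)^2 ≡ 14^2 = 196 ≡ 196 (mod 983)
14^4 = (14^2)^2 ≡ 196^2 = 38416 ≡ 79 (mod 983)
14^8 = (14^4)^2 ≡ 79^2 = 6241 ≡ 343 (mod 983)
14^16 = (14^8)^2 ≡ 343^2 = 117649 ≡ 672 (mod 983)
14^32 = (14^16)^2 ≡ 672^2 = 451584 ≡ 387 (mod 983)
14^53 = 14^32 · 14^16 · 14^4 · 14^1 ≡ 387 · 672 · 79 · 14 ≡ 69 (mod 983).
So M = 69. Bashir computes K = M^45 mod 983.
69^1 ≡ 69 (mod 983)
69^2 = (69^1)^2 ≡ 69^2 = 4761 ≡ 829 (mod 983)
69^4 = (69^2)^2 ≡ 829^2 = 687241 ≡ 124 (mod 983)
69^8 = (69^4)^2 ≡ 124^2 = 15376 ≡ 631 (mod 983)
69^16 = (69^8)^2 ≡ 631^2 = 398161 ≡ 46 (mod 983)
69^32 = (69^16)^2 ≡ 46^2 = 2116 ≡ 150 (mod 983)
69^45 = 69^32 · 69^8 · 69^4 · 69^1 ≡ 150 · 631 · 124 · 69 ≡ 510 (mod 983).

510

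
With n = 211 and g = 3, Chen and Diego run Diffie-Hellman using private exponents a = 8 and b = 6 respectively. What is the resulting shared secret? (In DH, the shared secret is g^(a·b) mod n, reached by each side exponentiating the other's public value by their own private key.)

113

Chen sends A = g^a mod n = 3^8 mod 211.
3^1 ≡ 3 (mod 211)
3^2 = (3^1)^2 ≡ 3^2 = 9 ≡ 9 (mod 211)
3^4 = (3^2)^2 ≡ 9^2 = 81 ≡ 81 (mod 211)
3^8 = (3^4)^2 ≡ 81^2 = 6561 ≡ 20 (mod 211)
So A = 20. Diego then computes K = A^b mod n = 20^6 mod 211.
20^1 ≡ 20 (mod 211)
20^2 = (20^1)^2 ≡ 20^2 = 400 ≡ 189 (mod 211)
20^4 = (20^2)^2 ≡ 189^2 = 35721 ≡ 62 (mod 211)
20^6 = 20^4 · 20^2 ≡ 62 · 189 ≡ 113 (mod 211).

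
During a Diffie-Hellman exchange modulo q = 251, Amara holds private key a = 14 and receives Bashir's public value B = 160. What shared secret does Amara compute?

123

Shared key K = 160^14 mod 251.
160^1 ≡ 160 (mod 251)
160^2 = (160^1)^2 ≡ 160^2 = 25600 ≡ 249 (mod 251)
160^4 = (160^2)^2 ≡ 249^2 = 62001 ≡ 4 (mod 251)
160^8 = (160^4)^2 ≡ 4^2 = 16 ≡ 16 (mod 251)
160^14 = 160^8 · 160^4 · 160^2 ≡ 16 · 4 · 249 ≡ 123 (mod 251).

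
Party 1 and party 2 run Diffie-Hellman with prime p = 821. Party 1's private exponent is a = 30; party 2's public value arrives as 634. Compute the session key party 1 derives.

110

Shared key K = 634^30 mod 821.
634^1 ≡ 634 (mod 821)
634^2 = (634^1)^2 ≡ 634^2 = 401956 ≡ 487 (mod 821)
634^4 = (634^2)^2 ≡ 487^2 = 237169 ≡ 721 (mod 821)
634^8 = (634^4)^2 ≡ 721^2 = 519841 ≡ 148 (mod 821)
634^16 = (634^8)^2 ≡ 148^2 = 21904 ≡ 558 (mod 821)
634^30 = 634^16 · 634^8 · 634^4 · 634^2 ≡ 558 · 148 · 721 · 487 ≡ 110 (mod 821).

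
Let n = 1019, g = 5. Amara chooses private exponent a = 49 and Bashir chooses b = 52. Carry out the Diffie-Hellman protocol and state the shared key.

125

Bashir sends B = g^b mod n = 5^52 mod 1019.
5^1 ≡ 5 (mod 1019)
5^2 = (5^1)^2 ≡ 5^2 = 25 ≡ 25 (mod 1019)
5^4 = (5^2)^2 ≡ 25^2 = 625 ≡ 625 (mod 1019)
5^8 = (5^4)^2 ≡ 625^2 = 390625 ≡ 348 (mod 1019)
5^16 = (5^8)^2 ≡ 348^2 = 121104 ≡ 862 (mod 1019)
5^32 = (5^16)^2 ≡ 862^2 = 743044 ≡ 193 (mod 1019)
5^52 = 5^32 · 5^16 · 5^4 ≡ 193 · 862 · 625 ≡ 1009 (mod 1019).
So B = 1009. Amara then computes K = B^a mod n = 1009^49 mod 1019.
1009^1 ≡ 1009 (mod 1019)
1009^2 = (1009^1)^2 ≡ 1009^2 = 1018081 ≡ 100 (mod 1019)
1009^4 = (1009^2)^2 ≡ 100^2 = 10000 ≡ 829 (mod 1019)
1009^8 = (1009^4)^2 ≡ 829^2 = 687241 ≡ 435 (mod 1019)
1009^16 = (1009^8)^2 ≡ 435^2 = 189225 ≡ 710 (mod 1019)
1009^32 = (1009^16)^2 ≡ 710^2 = 504100 ≡ 714 (mod 1019)
1009^49 = 1009^32 · 1009^16 · 1009^1 ≡ 714 · 710 · 1009 ≡ 125 (mod 1019).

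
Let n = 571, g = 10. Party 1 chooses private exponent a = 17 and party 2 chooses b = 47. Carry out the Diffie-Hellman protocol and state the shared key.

Party 1 sends A = g^a mod n = 10^17 mod 571.
10^1 ≡ 10 (mod 571)
10^2 = (10^1)^2 ≡ 10^2 = 100 ≡ 100 (mod 571)
10^4 = (10^2)^2 ≡ 100^2 = 10000 ≡ 293 (mod 571)
10^8 = (10^4)^2 ≡ 293^2 = 85849 ≡ 199 (mod 571)
10^16 = (10^8)^2 ≡ 199^2 = 39601 ≡ 202 (mod 571)
10^17 = 10^16 · 10^1 ≡ 202 · 10 ≡ 307 (mod 571).
So A = 307. Party 2 then computes K = A^b mod n = 307^47 mod 571.
307^1 ≡ 307 (mod 571)
307^2 = (307^1)^2 ≡ 307^2 = 94249 ≡ 34 (mod 571)
307^4 = (307^2)^2 ≡ 34^2 = 1156 ≡ 14 (mod 571)
307^8 = (307^4)^2 ≡ 14^2 = 196 ≡ 196 (mod 571)
307^16 = (307^8)^2 ≡ 196^2 = 38416 ≡ 159 (mod 571)
307^32 = (307^16)^2 ≡ 159^2 = 25281 ≡ 157 (mod 571)
307^47 = 307^32 · 307^8 · 307^4 · 307^2 · 307^1 ≡ 157 · 196 · 14 · 34 · 307 ≡ 444 (mod 571).

444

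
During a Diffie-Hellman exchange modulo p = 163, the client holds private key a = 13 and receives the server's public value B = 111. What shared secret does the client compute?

Shared key K = 111^13 mod 163.
111^1 ≡ 111 (mod 163)
111^2 = (111^1)^2 ≡ 111^2 = 12321 ≡ 96 (mod 163)
111^4 = (111^2)^2 ≡ 96^2 = 9216 ≡ 88 (mod 163)
111^8 = (111^4)^2 ≡ 88^2 = 7744 ≡ 83 (mod 163)
111^13 = 111^8 · 111^4 · 111^1 ≡ 83 · 88 · 111 ≡ 145 (mod 163).

145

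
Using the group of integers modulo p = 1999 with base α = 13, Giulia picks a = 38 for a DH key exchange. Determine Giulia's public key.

762

Public value = 13^38 mod 1999.
13^1 ≡ 13 (mod 1999)
13^2 = (13^1)^2 ≡ 13^2 = 169 ≡ 169 (mod 1999)
13^4 = (13^2)^2 ≡ 169^2 = 28561 ≡ 575 (mod 1999)
13^8 = (13^4)^2 ≡ 575^2 = 330625 ≡ 790 (mod 1999)
13^16 = (13^8)^2 ≡ 790^2 = 624100 ≡ 412 (mod 1999)
13^32 = (13^16)^2 ≡ 412^2 = 169744 ≡ 1828 (mod 1999)
13^38 = 13^32 · 13^4 · 13^2 ≡ 1828 · 575 · 169 ≡ 762 (mod 1999).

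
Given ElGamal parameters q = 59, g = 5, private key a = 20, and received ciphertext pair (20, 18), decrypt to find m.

30

Shared mask s = c₁^a mod q = 20^20 mod 59.
20^1 ≡ 20 (mod 59)
20^2 = (20^1)^2 ≡ 20^2 = 400 ≡ 46 (mod 59)
20^4 = (20^2)^2 ≡ 46^2 = 2116 ≡ 51 (mod 59)
20^8 = (20^4)^2 ≡ 51^2 = 2601 ≡ 5 (mod 59)
20^16 = (20^8)^2 ≡ 5^2 = 25 ≡ 25 (mod 59)
20^20 = 20^16 · 20^4 ≡ 25 · 51 ≡ 36 (mod 59).
So s = 36; s⁻¹ ≡ 41 (mod 59).
m = c₂ · s⁻¹ mod 59 = 18 · 41 mod 59 = 30.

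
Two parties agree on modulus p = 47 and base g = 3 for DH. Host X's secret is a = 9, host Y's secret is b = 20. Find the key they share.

Host Y sends B = g^b mod p = 3^20 mod 47.
3^1 ≡ 3 (mod 47)
3^2 = (3^1)^2 ≡ 3^2 = 9 ≡ 9 (mod 47)
3^4 = (3^2)^2 ≡ 9^2 = 81 ≡ 34 (mod 47)
3^8 = (3^4)^2 ≡ 34^2 = 1156 ≡ 28 (mod 47)
3^16 = (3^8)^2 ≡ 28^2 = 784 ≡ 32 (mod 47)
3^20 = 3^16 · 3^4 ≡ 32 · 34 ≡ 7 (mod 47).
So B = 7. Host X then computes K = B^a mod p = 7^9 mod 47.
7^1 ≡ 7 (mod 47)
7^2 = (7^1)^2 ≡ 7^2 = 49 ≡ 2 (mod 47)
7^4 = (7^2)^2 ≡ 2^2 = 4 ≡ 4 (mod 47)
7^8 = (7^4)^2 ≡ 4^2 = 16 ≡ 16 (mod 47)
7^9 = 7^8 · 7^1 ≡ 16 · 7 ≡ 18 (mod 47).

18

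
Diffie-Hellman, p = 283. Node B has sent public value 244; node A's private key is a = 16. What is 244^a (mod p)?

Shared key K = 244^16 mod 283.
244^1 ≡ 244 (mod 283)
244^2 = (244^1)^2 ≡ 244^2 = 59536 ≡ 106 (mod 283)
244^4 = (244^2)^2 ≡ 106^2 = 11236 ≡ 199 (mod 283)
244^8 = (244^4)^2 ≡ 199^2 = 39601 ≡ 264 (mod 283)
244^16 = (244^8)^2 ≡ 264^2 = 69696 ≡ 78 (mod 283)

78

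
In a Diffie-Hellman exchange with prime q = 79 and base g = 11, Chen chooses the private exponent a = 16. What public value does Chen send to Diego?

40

Public value = 11^16 mod 79.
11^1 ≡ 11 (mod 79)
11^2 = (11^1)^2 ≡ 11^2 = 121 ≡ 42 (mod 79)
11^4 = (11^2)^2 ≡ 42^2 = 1764 ≡ 26 (mod 79)
11^8 = (11^4)^2 ≡ 26^2 = 676 ≡ 44 (mod 79)
11^16 = (11^8)^2 ≡ 44^2 = 1936 ≡ 40 (mod 79)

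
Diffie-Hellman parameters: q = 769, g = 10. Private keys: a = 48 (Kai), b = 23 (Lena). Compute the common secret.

707

Kai sends A = g^a mod q = 10^48 mod 769.
10^1 ≡ 10 (mod 769)
10^2 = (10^1)^2 ≡ 10^2 = 100 ≡ 100 (mod 769)
10^4 = (10^2)^2 ≡ 100^2 = 10000 ≡ 3 (mod 769)
10^8 = (10^4)^2 ≡ 3^2 = 9 ≡ 9 (mod 769)
10^16 = (10^8)^2 ≡ 9^2 = 81 ≡ 81 (mod 769)
10^32 = (10^16)^2 ≡ 81^2 = 6561 ≡ 409 (mod 769)
10^48 = 10^32 · 10^16 ≡ 409 · 81 ≡ 62 (mod 769).
So A = 62. Lena then computes K = A^b mod q = 62^23 mod 769.
62^1 ≡ 62 (mod 769)
62^2 = (62^1)^2 ≡ 62^2 = 3844 ≡ 768 (mod 769)
62^4 = (62^2)^2 ≡ 768^2 = 589824 ≡ 1 (mod 769)
62^8 = (62^4)^2 ≡ 1^2 = 1 ≡ 1 (mod 769)
62^16 = (62^8)^2 ≡ 1^2 = 1 ≡ 1 (mod 769)
62^23 = 62^16 · 62^4 · 62^2 · 62^1 ≡ 1 · 1 · 768 · 62 ≡ 707 (mod 769).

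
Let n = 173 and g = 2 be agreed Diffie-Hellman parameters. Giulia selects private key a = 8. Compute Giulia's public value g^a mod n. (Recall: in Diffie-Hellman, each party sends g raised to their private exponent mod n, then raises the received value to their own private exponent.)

Public value = 2^8 mod 173.
2^1 ≡ 2 (mod 173)
2^2 = (2^1)^2 ≡ 2^2 = 4 ≡ 4 (mod 173)
2^4 = (2^2)^2 ≡ 4^2 = 16 ≡ 16 (mod 173)
2^8 = (2^4)^2 ≡ 16^2 = 256 ≡ 83 (mod 173)

83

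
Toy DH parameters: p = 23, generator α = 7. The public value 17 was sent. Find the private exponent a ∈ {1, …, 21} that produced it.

5

Try successive powers of 7 modulo 23:
7^1 ≡ 7
7^2 ≡ 3
7^3 ≡ 21
7^4 ≡ 9
7^5 ≡ 17
Found: a = 5.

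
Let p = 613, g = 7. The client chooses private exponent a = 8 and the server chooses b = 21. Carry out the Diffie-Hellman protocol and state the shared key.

19

The client sends A = g^a mod p = 7^8 mod 613.
7^1 ≡ 7 (mod 613)
7^2 = (7^1)^2 ≡ 7^2 = 49 ≡ 49 (mod 613)
7^4 = (7^2)^2 ≡ 49^2 = 2401 ≡ 562 (mod 613)
7^8 = (7^4)^2 ≡ 562^2 = 315844 ≡ 149 (mod 613)
So A = 149. The server then computes K = A^b mod p = 149^21 mod 613.
149^1 ≡ 149 (mod 613)
149^2 = (149^1)^2 ≡ 149^2 = 22201 ≡ 133 (mod 613)
149^4 = (149^2)^2 ≡ 133^2 = 17689 ≡ 525 (mod 613)
149^8 = (149^4)^2 ≡ 525^2 = 275625 ≡ 388 (mod 613)
149^16 = (149^8)^2 ≡ 388^2 = 150544 ≡ 359 (mod 613)
149^21 = 149^16 · 149^4 · 149^1 ≡ 359 · 525 · 149 ≡ 19 (mod 613).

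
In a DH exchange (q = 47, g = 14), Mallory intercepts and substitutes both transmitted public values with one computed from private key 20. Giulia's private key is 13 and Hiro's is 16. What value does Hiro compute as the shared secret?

6

Hiro receives Mallory's public value M = 14^20 mod 47 instead of the honest one.
14^1 ≡ 14 (mod 47)
14^2 = (14^1)^2 ≡ 14^2 = 196 ≡ 8 (mod 47)
14^4 = (14^2)^2 ≡ 8^2 = 64 ≡ 17 (mod 47)
14^8 = (14^4)^2 ≡ 17^2 = 289 ≡ 7 (mod 47)
14^16 = (14^8)^2 ≡ 7^2 = 49 ≡ 2 (mod 47)
14^20 = 14^16 · 14^4 ≡ 2 · 17 ≡ 34 (mod 47).
So M = 34. Hiro computes K = M^16 mod 47.
34^1 ≡ 34 (mod 47)
34^2 = (34^1)^2 ≡ 34^2 = 1156 ≡ 28 (mod 47)
34^4 = (34^2)^2 ≡ 28^2 = 784 ≡ 32 (mod 47)
34^8 = (34^4)^2 ≡ 32^2 = 1024 ≡ 37 (mod 47)
34^16 = (34^8)^2 ≡ 37^2 = 1369 ≡ 6 (mod 47)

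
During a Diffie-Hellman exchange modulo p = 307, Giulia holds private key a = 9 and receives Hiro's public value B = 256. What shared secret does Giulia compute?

272

Shared key K = 256^9 mod 307.
256^1 ≡ 256 (mod 307)
256^2 = (256^1)^2 ≡ 256^2 = 65536 ≡ 145 (mod 307)
256^4 = (256^2)^2 ≡ 145^2 = 21025 ≡ 149 (mod 307)
256^8 = (256^4)^2 ≡ 149^2 = 22201 ≡ 97 (mod 307)
256^9 = 256^8 · 256^1 ≡ 97 · 256 ≡ 272 (mod 307).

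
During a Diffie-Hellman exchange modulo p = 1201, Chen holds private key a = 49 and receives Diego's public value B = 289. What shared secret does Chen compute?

720

Shared key K = 289^49 mod 1201.
289^1 ≡ 289 (mod 1201)
289^2 = (289^1)^2 ≡ 289^2 = 83521 ≡ 652 (mod 1201)
289^4 = (289^2)^2 ≡ 652^2 = 425104 ≡ 1151 (mod 1201)
289^8 = (289^4)^2 ≡ 1151^2 = 1324801 ≡ 98 (mod 1201)
289^16 = (289^8)^2 ≡ 98^2 = 9604 ≡ 1197 (mod 1201)
289^32 = (289^16)^2 ≡ 1197^2 = 1432809 ≡ 16 (mod 1201)
289^49 = 289^32 · 289^16 · 289^1 ≡ 16 · 1197 · 289 ≡ 720 (mod 1201).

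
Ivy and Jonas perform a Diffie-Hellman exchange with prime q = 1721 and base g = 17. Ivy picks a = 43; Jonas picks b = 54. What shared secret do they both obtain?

Jonas sends B = g^b mod q = 17^54 mod 1721.
17^1 ≡ 17 (mod 1721)
17^2 = (17^1)^2 ≡ 17^2 = 289 ≡ 289 (mod 1721)
17^4 = (17^2)^2 ≡ 289^2 = 83521 ≡ 913 (mod 1721)
17^8 = (17^4)^2 ≡ 913^2 = 833569 ≡ 605 (mod 1721)
17^16 = (17^8)^2 ≡ 605^2 = 366025 ≡ 1173 (mod 1721)
17^32 = (17^16)^2 ≡ 1173^2 = 1375929 ≡ 850 (mod 1721)
17^54 = 17^32 · 17^16 · 17^4 · 17^2 ≡ 850 · 1173 · 913 · 289 ≡ 1398 (mod 1721).
So B = 1398. Ivy then computes K = B^a mod q = 1398^43 mod 1721.
1398^1 ≡ 1398 (mod 1721)
1398^2 = (1398^1)^2 ≡ 1398^2 = 1954404 ≡ 1069 (mod 1721)
1398^4 = (1398^2)^2 ≡ 1069^2 = 1142761 ≡ 17 (mod 1721)
1398^8 = (1398^4)^2 ≡ 17^2 = 289 ≡ 289 (mod 1721)
1398^16 = (1398^8)^2 ≡ 289^2 = 83521 ≡ 913 (mod 1721)
1398^32 = (1398^16)^2 ≡ 913^2 = 833569 ≡ 605 (mod 1721)
1398^43 = 1398^32 · 1398^8 · 1398^2 · 1398^1 ≡ 605 · 289 · 1069 · 1398 ≡ 399 (mod 1721).

399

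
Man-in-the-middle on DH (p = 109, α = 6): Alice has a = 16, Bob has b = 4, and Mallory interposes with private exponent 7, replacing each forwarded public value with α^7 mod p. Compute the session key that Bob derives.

Bob receives Mallory's public value M = 6^7 mod 109 instead of the honest one.
6^1 ≡ 6 (mod 109)
6^2 = (6^1)^2 ≡ 6^2 = 36 ≡ 36 (mod 109)
6^4 = (6^2)^2 ≡ 36^2 = 1296 ≡ 97 (mod 109)
6^7 = 6^4 · 6^2 · 6^1 ≡ 97 · 36 · 6 ≡ 24 (mod 109).
So M = 24. Bob computes K = M^4 mod 109.
24^1 ≡ 24 (mod 109)
24^2 = (24^1)^2 ≡ 24^2 = 576 ≡ 31 (mod 109)
24^4 = (24^2)^2 ≡ 31^2 = 961 ≡ 89 (mod 109)

89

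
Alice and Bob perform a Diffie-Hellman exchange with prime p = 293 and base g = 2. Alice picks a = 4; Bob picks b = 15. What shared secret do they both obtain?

Alice sends A = g^a mod p = 2^4 mod 293.
2^1 ≡ 2 (mod 293)
2^2 = (2^1)^2 ≡ 2^2 = 4 ≡ 4 (mod 293)
2^4 = (2^2)^2 ≡ 4^2 = 16 ≡ 16 (mod 293)
So A = 16. Bob then computes K = A^b mod p = 16^15 mod 293.
16^1 ≡ 16 (mod 293)
16^2 = (16^1)^2 ≡ 16^2 = 256 ≡ 256 (mod 293)
16^4 = (16^2)^2 ≡ 256^2 = 65536 ≡ 197 (mod 293)
16^8 = (16^4)^2 ≡ 197^2 = 38809 ≡ 133 (mod 293)
16^15 = 16^8 · 16^4 · 16^2 · 16^1 ≡ 133 · 197 · 256 · 16 ≡ 135 (mod 293).

135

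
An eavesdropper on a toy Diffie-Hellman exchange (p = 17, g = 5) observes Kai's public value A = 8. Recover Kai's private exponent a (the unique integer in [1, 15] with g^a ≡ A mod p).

2

Try successive powers of 5 modulo 17:
5^1 ≡ 5
5^2 ≡ 8
Found: a = 2.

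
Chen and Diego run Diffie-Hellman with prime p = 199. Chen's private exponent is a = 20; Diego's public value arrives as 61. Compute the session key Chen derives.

63

Shared key K = 61^20 mod 199.
61^1 ≡ 61 (mod 199)
61^2 = (61^1)^2 ≡ 61^2 = 3721 ≡ 139 (mod 199)
61^4 = (61^2)^2 ≡ 139^2 = 19321 ≡ 18 (mod 199)
61^8 = (61^4)^2 ≡ 18^2 = 324 ≡ 125 (mod 199)
61^16 = (61^8)^2 ≡ 125^2 = 15625 ≡ 103 (mod 199)
61^20 = 61^16 · 61^4 ≡ 103 · 18 ≡ 63 (mod 199).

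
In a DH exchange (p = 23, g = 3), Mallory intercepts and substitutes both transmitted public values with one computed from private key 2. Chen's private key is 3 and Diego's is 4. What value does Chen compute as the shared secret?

Chen receives Mallory's public value M = 3^2 mod 23 instead of the honest one.
3^1 ≡ 3 (mod 23)
3^2 = (3^1)^2 ≡ 3^2 = 9 ≡ 9 (mod 23)
So M = 9. Chen computes K = M^3 mod 23.
9^1 ≡ 9 (mod 23)
9^2 = (9^1)^2 ≡ 9^2 = 81 ≡ 12 (mod 23)
9^3 = 9^2 · 9^1 ≡ 12 · 9 ≡ 16 (mod 23).

16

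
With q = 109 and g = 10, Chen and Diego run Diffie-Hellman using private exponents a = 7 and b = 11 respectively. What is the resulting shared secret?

44

Diego sends B = g^b mod q = 10^11 mod 109.
10^1 ≡ 10 (mod 109)
10^2 = (10^1)^2 ≡ 10^2 = 100 ≡ 100 (mod 109)
10^4 = (10^2)^2 ≡ 100^2 = 10000 ≡ 81 (mod 109)
10^8 = (10^4)^2 ≡ 81^2 = 6561 ≡ 21 (mod 109)
10^11 = 10^8 · 10^2 · 10^1 ≡ 21 · 100 · 10 ≡ 72 (mod 109).
So B = 72. Chen then computes K = B^a mod q = 72^7 mod 109.
72^1 ≡ 72 (mod 109)
72^2 = (72^1)^2 ≡ 72^2 = 5184 ≡ 61 (mod 109)
72^4 = (72^2)^2 ≡ 61^2 = 3721 ≡ 15 (mod 109)
72^7 = 72^4 · 72^2 · 72^1 ≡ 15 · 61 · 72 ≡ 44 (mod 109).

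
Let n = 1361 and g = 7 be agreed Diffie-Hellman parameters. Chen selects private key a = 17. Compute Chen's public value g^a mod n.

653

Public value = 7^17 mod 1361.
7^1 ≡ 7 (mod 1361)
7^2 = (7^1)^2 ≡ 7^2 = 49 ≡ 49 (mod 1361)
7^4 = (7^2)^2 ≡ 49^2 = 2401 ≡ 1040 (mod 1361)
7^8 = (7^4)^2 ≡ 1040^2 = 1081600 ≡ 966 (mod 1361)
7^16 = (7^8)^2 ≡ 966^2 = 933156 ≡ 871 (mod 1361)
7^17 = 7^16 · 7^1 ≡ 871 · 7 ≡ 653 (mod 1361).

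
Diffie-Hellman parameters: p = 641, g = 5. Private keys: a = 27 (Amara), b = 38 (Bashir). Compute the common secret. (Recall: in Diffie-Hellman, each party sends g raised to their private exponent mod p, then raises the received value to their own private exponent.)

25

Bashir sends B = g^b mod p = 5^38 mod 641.
5^1 ≡ 5 (mod 641)
5^2 = (5^1)^2 ≡ 5^2 = 25 ≡ 25 (mod 641)
5^4 = (5^2)^2 ≡ 25^2 = 625 ≡ 625 (mod 641)
5^8 = (5^4)^2 ≡ 625^2 = 390625 ≡ 256 (mod 641)
5^16 = (5^8)^2 ≡ 256^2 = 65536 ≡ 154 (mod 641)
5^32 = (5^16)^2 ≡ 154^2 = 23716 ≡ 640 (mod 641)
5^38 = 5^32 · 5^4 · 5^2 ≡ 640 · 625 · 25 ≡ 400 (mod 641).
So B = 400. Amara then computes K = B^a mod p = 400^27 mod 641.
400^1 ≡ 400 (mod 641)
400^2 = (400^1)^2 ≡ 400^2 = 160000 ≡ 391 (mod 641)
400^4 = (400^2)^2 ≡ 391^2 = 152881 ≡ 323 (mod 641)
400^8 = (400^4)^2 ≡ 323^2 = 104329 ≡ 487 (mod 641)
400^16 = (400^8)^2 ≡ 487^2 = 237169 ≡ 640 (mod 641)
400^27 = 400^16 · 400^8 · 400^2 · 400^1 ≡ 640 · 487 · 391 · 400 ≡ 25 (mod 641).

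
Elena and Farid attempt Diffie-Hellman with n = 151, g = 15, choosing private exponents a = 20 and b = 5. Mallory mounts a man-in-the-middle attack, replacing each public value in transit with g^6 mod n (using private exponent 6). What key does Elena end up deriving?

Elena receives Mallory's public value M = 15^6 mod 151 instead of the honest one.
15^1 ≡ 15 (mod 151)
15^2 = (15^1)^2 ≡ 15^2 = 225 ≡ 74 (mod 151)
15^4 = (15^2)^2 ≡ 74^2 = 5476 ≡ 40 (mod 151)
15^6 = 15^4 · 15^2 ≡ 40 · 74 ≡ 91 (mod 151).
So M = 91. Elena computes K = M^20 mod 151.
91^1 ≡ 91 (mod 151)
91^2 = (91^1)^2 ≡ 91^2 = 8281 ≡ 127 (mod 151)
91^4 = (91^2)^2 ≡ 127^2 = 16129 ≡ 123 (mod 151)
91^8 = (91^4)^2 ≡ 123^2 = 15129 ≡ 29 (mod 151)
91^16 = (91^8)^2 ≡ 29^2 = 841 ≡ 86 (mod 151)
91^20 = 91^16 · 91^4 ≡ 86 · 123 ≡ 8 (mod 151).

8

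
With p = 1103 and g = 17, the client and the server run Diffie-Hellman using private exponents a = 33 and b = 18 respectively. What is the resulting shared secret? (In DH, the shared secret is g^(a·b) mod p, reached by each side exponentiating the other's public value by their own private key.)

The client sends A = g^a mod p = 17^33 mod 1103.
17^1 ≡ 17 (mod 1103)
17^2 = (17^1)^2 ≡ 17^2 = 289 ≡ 289 (mod 1103)
17^4 = (17^2)^2 ≡ 289^2 = 83521 ≡ 796 (mod 1103)
17^8 = (17^4)^2 ≡ 796^2 = 633616 ≡ 494 (mod 1103)
17^16 = (17^8)^2 ≡ 494^2 = 244036 ≡ 273 (mod 1103)
17^32 = (17^16)^2 ≡ 273^2 = 74529 ≡ 628 (mod 1103)
17^33 = 17^32 · 17^1 ≡ 628 · 17 ≡ 749 (mod 1103).
So A = 749. The server then computes K = A^b mod p = 749^18 mod 1103.
749^1 ≡ 749 (mod 1103)
749^2 = (749^1)^2 ≡ 749^2 = 561001 ≡ 677 (mod 1103)
749^4 = (749^2)^2 ≡ 677^2 = 458329 ≡ 584 (mod 1103)
749^8 = (749^4)^2 ≡ 584^2 = 341056 ≡ 229 (mod 1103)
749^16 = (749^8)^2 ≡ 229^2 = 52441 ≡ 600 (mod 1103)
749^18 = 749^16 · 749^2 ≡ 600 · 677 ≡ 296 (mod 1103).

296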